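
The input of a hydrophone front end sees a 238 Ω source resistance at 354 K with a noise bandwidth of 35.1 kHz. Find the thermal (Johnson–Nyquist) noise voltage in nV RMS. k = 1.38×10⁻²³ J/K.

404 nV

V_n = √(4kTRB)
4kTRB = 4 × 1.38×10⁻²³ × 354 × 2.38×10² × 3.51×10⁴ = 1.63×10⁻¹³ V²
V_n = √(1.63×10⁻¹³) = 4.04×10⁻⁷ V = 404 nV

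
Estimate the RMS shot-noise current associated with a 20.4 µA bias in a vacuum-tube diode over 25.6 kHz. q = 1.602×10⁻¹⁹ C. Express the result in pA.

I_n = √(2qI·B)
2qI·B = 2 × 1.602×10⁻¹⁹ × 2.04×10⁻⁵ × 2.56×10⁴ = 1.67×10⁻¹⁹ A²
I_n = √(1.67×10⁻¹⁹) = 4.09×10⁻¹⁰ A = 409 pA

409 pA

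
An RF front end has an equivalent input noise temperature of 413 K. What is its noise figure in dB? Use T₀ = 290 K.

3.85 dB

F = 1 + T_e/T₀ = 1 + 413/290 = 2.42414
NF = 10 log₁₀(2.42414) = 3.85 dB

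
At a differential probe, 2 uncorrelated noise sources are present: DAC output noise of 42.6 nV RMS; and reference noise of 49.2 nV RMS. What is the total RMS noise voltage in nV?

Uncorrelated sources add in power (mean-square): V_tot = √(ΣV_i²)
V_tot = √[(4.26×10⁻⁸)² + (4.92×10⁻⁸)²] = 6.51×10⁻⁸ V = 65.1 nV

65.1 nV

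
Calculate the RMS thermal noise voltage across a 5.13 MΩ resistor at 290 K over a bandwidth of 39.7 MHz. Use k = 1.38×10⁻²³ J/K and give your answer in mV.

1.81 mV

V_n = √(4kTRB)
4kTRB = 4 × 1.38×10⁻²³ × 290 × 5.13×10⁶ × 3.97×10⁷ = 3.26×10⁻⁶ V²
V_n = √(3.26×10⁻⁶) = 1.81×10⁻³ V = 1.81 mV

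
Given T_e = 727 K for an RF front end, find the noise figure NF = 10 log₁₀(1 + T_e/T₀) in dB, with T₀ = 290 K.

F = 1 + T_e/T₀ = 1 + 727/290 = 3.5069
NF = 10 log₁₀(3.5069) = 5.45 dB

5.45 dB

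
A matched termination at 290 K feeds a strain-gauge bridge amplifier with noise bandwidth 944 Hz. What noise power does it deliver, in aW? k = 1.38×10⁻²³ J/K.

P_n = kTB = 1.38×10⁻²³ × 290 × 9.44×10² = 3.78×10⁻¹⁸ W = 3.78 aW

3.78 aW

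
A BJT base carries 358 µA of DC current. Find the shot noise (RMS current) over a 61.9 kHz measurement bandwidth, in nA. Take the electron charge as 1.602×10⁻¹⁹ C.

I_n = √(2qI·B)
2qI·B = 2 × 1.602×10⁻¹⁹ × 3.58×10⁻⁴ × 6.19×10⁴ = 7.10×10⁻¹⁸ A²
I_n = √(7.10×10⁻¹⁸) = 2.66×10⁻⁹ A = 2.66 nA

2.66 nA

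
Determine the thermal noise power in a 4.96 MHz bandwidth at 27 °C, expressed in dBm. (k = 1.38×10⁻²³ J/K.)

T = 27 °C + 273.15 = 300.15 K
P_n = kTB = 1.38×10⁻²³ × 300.15 × 4.96×10⁶ = 2.05×10⁻¹⁴ W
In dBm: 10 log₁₀(2.05×10⁻¹⁴ / 10⁻³) = −106.9 dBm

−106.9 dBm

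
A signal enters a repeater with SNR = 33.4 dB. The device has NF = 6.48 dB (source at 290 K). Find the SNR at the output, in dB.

26.92 dB

By definition F = SNR_in/SNR_out, so in dB: SNR_out = SNR_in − NF
SNR_out = 33.4 − 6.48 = 26.92 dB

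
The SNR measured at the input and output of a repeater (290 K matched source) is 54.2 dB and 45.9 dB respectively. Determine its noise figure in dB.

NF (dB) = SNR_in(dB) − SNR_out(dB) when the source is at T₀
NF = 54.2 − 45.9 = 8.3 dB

8.3 dB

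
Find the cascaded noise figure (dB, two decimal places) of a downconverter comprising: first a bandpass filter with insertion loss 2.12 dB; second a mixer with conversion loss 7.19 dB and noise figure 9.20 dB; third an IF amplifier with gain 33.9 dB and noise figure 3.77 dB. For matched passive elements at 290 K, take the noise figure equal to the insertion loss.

14.04 dB

Convert to linear (a loss of L dB is a gain of −L dB): F_i = 10^(NF_i/10), G_i = 10^(G_i,dB/10)
  Stage 1: F_1 = 10^(2.12/10) = 1.629, G_1 = 10^(−2.12/10) = 0.6138
  Stage 2: F_2 = 10^(9.20/10) = 8.318, G_2 = 10^(−7.19/10) = 0.1910
  Stage 3: F_3 = 10^(3.77/10) = 2.382, G_3 = 10^(33.9/10) = 2455
Friis cascade:
  F = 1.629 + (8.318 − 1)/0.6138 + (2.382 − 1)/0.1172 = 25.34
NF = 10 log₁₀(25.34) = 14.04 dB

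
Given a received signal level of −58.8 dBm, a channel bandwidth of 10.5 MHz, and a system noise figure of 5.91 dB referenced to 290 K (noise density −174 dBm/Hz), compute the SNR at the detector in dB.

Noise floor: N = −174 + 10 log₁₀(B) + NF
10 log₁₀(1.05×10⁷) = 70.21 dB
N = −174 + 70.21 + 5.91 = −97.88 dBm
SNR = P_sig − N = −58.8 − (−97.88) = 39.08 dB → 39.1 dB

39.1 dB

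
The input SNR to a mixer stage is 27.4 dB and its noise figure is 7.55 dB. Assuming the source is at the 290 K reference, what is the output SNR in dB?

By definition F = SNR_in/SNR_out, so in dB: SNR_out = SNR_in − NF
SNR_out = 27.4 − 7.55 = 19.85 dB

19.85 dB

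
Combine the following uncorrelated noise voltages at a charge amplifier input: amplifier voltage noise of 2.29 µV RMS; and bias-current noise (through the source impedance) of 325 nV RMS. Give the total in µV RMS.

2.31 µV

Uncorrelated sources add in power (mean-square): V_tot = √(ΣV_i²)
V_tot = √[(2.29×10⁻⁶)² + (3.25×10⁻⁷)²] = 2.31×10⁻⁶ V = 2.31 µV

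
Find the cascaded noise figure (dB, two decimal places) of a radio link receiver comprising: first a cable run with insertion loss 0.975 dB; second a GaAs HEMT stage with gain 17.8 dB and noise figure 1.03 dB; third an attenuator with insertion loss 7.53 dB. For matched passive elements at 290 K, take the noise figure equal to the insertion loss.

2.26 dB

Convert to linear (a loss of L dB is a gain of −L dB): F_i = 10^(NF_i/10), G_i = 10^(G_i,dB/10)
  Stage 1: F_1 = 10^(0.975/10) = 1.252, G_1 = 10^(−0.975/10) = 0.7989
  Stage 2: F_2 = 10^(1.03/10) = 1.268, G_2 = 10^(17.8/10) = 60.26
  Stage 3: F_3 = 10^(7.53/10) = 5.662, G_3 = 10^(−7.53/10) = 0.1766
Friis cascade:
  F = 1.252 + (1.268 − 1)/0.7989 + (5.662 − 1)/48.14 = 1.684
NF = 10 log₁₀(1.684) = 2.26 dB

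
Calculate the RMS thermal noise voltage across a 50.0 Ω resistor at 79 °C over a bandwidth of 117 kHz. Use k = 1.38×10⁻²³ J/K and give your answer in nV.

T = 79 °C + 273.15 = 352.15 K
V_n = √(4kTRB)
4kTRB = 4 × 1.38×10⁻²³ × 352.15 × 5.00×10¹ × 1.17×10⁵ = 1.14×10⁻¹³ V²
V_n = √(1.14×10⁻¹³) = 3.37×10⁻⁷ V = 337 nV

337 nV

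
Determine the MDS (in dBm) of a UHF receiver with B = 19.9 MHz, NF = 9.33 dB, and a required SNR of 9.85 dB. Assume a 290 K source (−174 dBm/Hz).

−81.8 dBm

Sensitivity = −174 + 10 log₁₀(B) + NF + SNR_min
= −174 + 72.99 + 9.33 + 9.85
= −81.83 dBm → −81.8 dBm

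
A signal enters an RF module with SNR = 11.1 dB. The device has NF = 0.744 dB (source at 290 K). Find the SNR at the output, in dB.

By definition F = SNR_in/SNR_out, so in dB: SNR_out = SNR_in − NF
SNR_out = 11.1 − 0.744 = 10.356 dB

10.356 dB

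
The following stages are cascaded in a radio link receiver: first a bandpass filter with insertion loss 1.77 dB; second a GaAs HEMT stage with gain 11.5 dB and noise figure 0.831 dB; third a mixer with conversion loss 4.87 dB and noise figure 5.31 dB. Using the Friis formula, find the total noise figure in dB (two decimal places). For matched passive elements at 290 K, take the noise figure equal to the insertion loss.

Convert to linear (a loss of L dB is a gain of −L dB): F_i = 10^(NF_i/10), G_i = 10^(G_i,dB/10)
  Stage 1: F_1 = 10^(1.77/10) = 1.503, G_1 = 10^(−1.77/10) = 0.6653
  Stage 2: F_2 = 10^(0.831/10) = 1.211, G_2 = 10^(11.5/10) = 14.13
  Stage 3: F_3 = 10^(5.31/10) = 3.396, G_3 = 10^(−4.87/10) = 0.3258
Friis cascade:
  F = 1.503 + (1.211 − 1)/0.6653 + (3.396 − 1)/9.397 = 2.075
NF = 10 log₁₀(2.075) = 3.17 dB

3.17 dB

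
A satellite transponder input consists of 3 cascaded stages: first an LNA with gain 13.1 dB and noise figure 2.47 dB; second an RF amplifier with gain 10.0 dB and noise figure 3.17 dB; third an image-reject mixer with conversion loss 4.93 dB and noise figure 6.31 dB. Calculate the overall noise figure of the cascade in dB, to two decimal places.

2.64 dB

Convert to linear (a loss of L dB is a gain of −L dB): F_i = 10^(NF_i/10), G_i = 10^(G_i,dB/10)
  Stage 1: F_1 = 10^(2.47/10) = 1.766, G_1 = 10^(13.1/10) = 20.42
  Stage 2: F_2 = 10^(3.17/10) = 2.075, G_2 = 10^(10.0/10) = 10.00
  Stage 3: F_3 = 10^(6.31/10) = 4.276, G_3 = 10^(−4.93/10) = 0.3214
Friis cascade:
  F = 1.766 + (2.075 − 1)/20.42 + (4.276 − 1)/204.2 = 1.835
NF = 10 log₁₀(1.835) = 2.64 dB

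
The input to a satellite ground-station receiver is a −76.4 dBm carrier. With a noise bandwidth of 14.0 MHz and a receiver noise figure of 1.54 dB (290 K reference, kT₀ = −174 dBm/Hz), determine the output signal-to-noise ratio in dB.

24.6 dB

Noise floor: N = −174 + 10 log₁₀(B) + NF
10 log₁₀(1.40×10⁷) = 71.46 dB
N = −174 + 71.46 + 1.54 = −101.00 dBm
SNR = P_sig − N = −76.4 − (−101.00) = 24.60 dB → 24.6 dB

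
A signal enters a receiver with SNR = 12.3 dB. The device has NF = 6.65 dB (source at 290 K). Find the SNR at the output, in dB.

By definition F = SNR_in/SNR_out, so in dB: SNR_out = SNR_in − NF
SNR_out = 12.3 − 6.65 = 5.65 dB

5.65 dB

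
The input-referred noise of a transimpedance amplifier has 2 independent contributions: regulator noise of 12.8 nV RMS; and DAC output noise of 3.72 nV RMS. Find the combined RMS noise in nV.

13.3 nV

Uncorrelated sources add in power (mean-square): V_tot = √(ΣV_i²)
V_tot = √[(1.28×10⁻⁸)² + (3.72×10⁻⁹)²] = 1.33×10⁻⁸ V = 13.3 nV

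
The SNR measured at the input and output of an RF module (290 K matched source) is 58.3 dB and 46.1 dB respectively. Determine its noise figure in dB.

12.2 dB

NF (dB) = SNR_in(dB) − SNR_out(dB) when the source is at T₀
NF = 58.3 − 46.1 = 12.2 dB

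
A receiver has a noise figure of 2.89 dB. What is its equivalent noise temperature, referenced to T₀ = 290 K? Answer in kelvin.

F = 10^(2.89/10) = 1.94536
T_e = (F − 1)·T₀ = (1.94536 − 1) × 290 = 274 K

274 K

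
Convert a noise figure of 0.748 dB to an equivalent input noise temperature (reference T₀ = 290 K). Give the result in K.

54.5 K

F = 10^(0.748/10) = 1.18796
T_e = (F − 1)·T₀ = (1.18796 − 1) × 290 = 54.5 K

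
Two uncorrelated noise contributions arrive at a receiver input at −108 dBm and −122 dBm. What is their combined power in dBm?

−107.8 dBm

Convert to linear, add, convert back:
P₁ = 1.58×10⁻¹⁴ W, P₂ = 6.31×10⁻¹⁶ W
P_tot = 1.65×10⁻¹⁴ W → 10 log₁₀(P_tot / 10⁻³) = −107.8 dBm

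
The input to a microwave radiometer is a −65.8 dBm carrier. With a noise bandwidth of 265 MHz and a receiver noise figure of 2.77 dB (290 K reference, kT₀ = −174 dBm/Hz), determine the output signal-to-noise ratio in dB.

Noise floor: N = −174 + 10 log₁₀(B) + NF
10 log₁₀(2.65×10⁸) = 84.23 dB
N = −174 + 84.23 + 2.77 = −87.00 dBm
SNR = P_sig − N = −65.8 − (−87.00) = 21.20 dB → 21.2 dB

21.2 dB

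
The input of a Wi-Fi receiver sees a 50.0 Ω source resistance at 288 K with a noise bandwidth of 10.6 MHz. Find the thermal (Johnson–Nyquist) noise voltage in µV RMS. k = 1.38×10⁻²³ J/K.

2.90 µV

V_n = √(4kTRB)
4kTRB = 4 × 1.38×10⁻²³ × 288 × 5.00×10¹ × 1.06×10⁷ = 8.43×10⁻¹² V²
V_n = √(8.43×10⁻¹²) = 2.90×10⁻⁶ V = 2.90 µV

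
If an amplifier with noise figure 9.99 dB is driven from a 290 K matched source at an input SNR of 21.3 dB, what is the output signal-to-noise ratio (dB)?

11.31 dB

By definition F = SNR_in/SNR_out, so in dB: SNR_out = SNR_in − NF
SNR_out = 21.3 − 9.99 = 11.31 dB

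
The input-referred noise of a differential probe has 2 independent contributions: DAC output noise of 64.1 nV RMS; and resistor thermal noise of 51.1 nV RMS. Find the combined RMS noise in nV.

Uncorrelated sources add in power (mean-square): V_tot = √(ΣV_i²)
V_tot = √[(6.41×10⁻⁸)² + (5.11×10⁻⁸)²] = 8.20×10⁻⁸ V = 82.0 nV

82.0 nV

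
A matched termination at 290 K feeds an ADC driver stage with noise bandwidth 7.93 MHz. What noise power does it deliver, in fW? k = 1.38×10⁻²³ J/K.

31.7 fW

P_n = kTB = 1.38×10⁻²³ × 290 × 7.93×10⁶ = 3.17×10⁻¹⁴ W = 31.7 fW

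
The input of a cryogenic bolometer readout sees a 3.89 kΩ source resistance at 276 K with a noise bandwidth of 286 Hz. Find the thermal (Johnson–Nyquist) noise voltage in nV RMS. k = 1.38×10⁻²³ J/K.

130 nV

V_n = √(4kTRB)
4kTRB = 4 × 1.38×10⁻²³ × 276 × 3.89×10³ × 2.86×10² = 1.69×10⁻¹⁴ V²
V_n = √(1.69×10⁻¹⁴) = 1.30×10⁻⁷ V = 130 nV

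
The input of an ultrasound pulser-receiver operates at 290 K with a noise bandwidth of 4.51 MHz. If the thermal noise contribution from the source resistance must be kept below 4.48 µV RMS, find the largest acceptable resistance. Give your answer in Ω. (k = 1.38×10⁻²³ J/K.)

Johnson–Nyquist: V_n = √(4kTRB) ⇒ R = V_n² / (4kTB)
4kTB = 4 × 1.38×10⁻²³ × 290 × 4.51×10⁶ = 7.22×10⁻¹⁴
R = (4.48×10⁻⁶)² / 7.22×10⁻¹⁴ = 2.78×10² Ω = 278 Ω

278 Ω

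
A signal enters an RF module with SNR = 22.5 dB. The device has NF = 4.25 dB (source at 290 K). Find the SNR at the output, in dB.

18.25 dB

By definition F = SNR_in/SNR_out, so in dB: SNR_out = SNR_in − NF
SNR_out = 22.5 − 4.25 = 18.25 dB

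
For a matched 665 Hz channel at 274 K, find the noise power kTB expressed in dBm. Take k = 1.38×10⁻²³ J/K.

−146.0 dBm

P_n = kTB = 1.38×10⁻²³ × 274 × 6.65×10² = 2.51×10⁻¹⁸ W
In dBm: 10 log₁₀(2.51×10⁻¹⁸ / 10⁻³) = −146.0 dBm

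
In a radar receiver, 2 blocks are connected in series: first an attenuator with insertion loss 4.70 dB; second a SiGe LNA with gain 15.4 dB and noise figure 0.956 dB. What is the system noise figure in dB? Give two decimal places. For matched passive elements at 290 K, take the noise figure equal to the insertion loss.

Convert to linear (a loss of L dB is a gain of −L dB): F_i = 10^(NF_i/10), G_i = 10^(G_i,dB/10)
  Stage 1: F_1 = 10^(4.70/10) = 2.951, G_1 = 10^(−4.70/10) = 0.3388
  Stage 2: F_2 = 10^(0.956/10) = 1.246, G_2 = 10^(15.4/10) = 34.67
Friis cascade:
  F = 2.951 + (1.246 − 1)/0.3388 = 3.678
NF = 10 log₁₀(3.678) = 5.66 dB

5.66 dB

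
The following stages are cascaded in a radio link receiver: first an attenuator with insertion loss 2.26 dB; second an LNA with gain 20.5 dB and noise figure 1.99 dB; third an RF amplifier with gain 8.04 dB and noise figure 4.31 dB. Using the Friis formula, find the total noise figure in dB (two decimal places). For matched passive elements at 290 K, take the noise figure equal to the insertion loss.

Convert to linear (a loss of L dB is a gain of −L dB): F_i = 10^(NF_i/10), G_i = 10^(G_i,dB/10)
  Stage 1: F_1 = 10^(2.26/10) = 1.683, G_1 = 10^(−2.26/10) = 0.5943
  Stage 2: F_2 = 10^(1.99/10) = 1.581, G_2 = 10^(20.5/10) = 112.2
  Stage 3: F_3 = 10^(4.31/10) = 2.698, G_3 = 10^(8.04/10) = 6.368
Friis cascade:
  F = 1.683 + (1.581 − 1)/0.5943 + (2.698 − 1)/66.68 = 2.686
NF = 10 log₁₀(2.686) = 4.29 dB

4.29 dB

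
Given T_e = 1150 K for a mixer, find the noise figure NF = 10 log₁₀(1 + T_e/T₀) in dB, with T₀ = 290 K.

6.96 dB

F = 1 + T_e/T₀ = 1 + 1150/290 = 4.96552
NF = 10 log₁₀(4.96552) = 6.96 dB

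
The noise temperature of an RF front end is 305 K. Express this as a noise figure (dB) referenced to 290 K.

3.12 dB

F = 1 + T_e/T₀ = 1 + 305/290 = 2.05172
NF = 10 log₁₀(2.05172) = 3.12 dB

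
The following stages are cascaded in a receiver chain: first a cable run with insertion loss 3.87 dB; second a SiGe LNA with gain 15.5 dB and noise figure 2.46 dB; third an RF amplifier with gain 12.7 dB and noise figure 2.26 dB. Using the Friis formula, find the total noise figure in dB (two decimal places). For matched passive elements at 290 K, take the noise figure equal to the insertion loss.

6.38 dB

Convert to linear (a loss of L dB is a gain of −L dB): F_i = 10^(NF_i/10), G_i = 10^(G_i,dB/10)
  Stage 1: F_1 = 10^(3.87/10) = 2.438, G_1 = 10^(−3.87/10) = 0.4102
  Stage 2: F_2 = 10^(2.46/10) = 1.762, G_2 = 10^(15.5/10) = 35.48
  Stage 3: F_3 = 10^(2.26/10) = 1.683, G_3 = 10^(12.7/10) = 18.62
Friis cascade:
  F = 2.438 + (1.762 − 1)/0.4102 + (1.683 − 1)/14.55 = 4.342
NF = 10 log₁₀(4.342) = 6.38 dB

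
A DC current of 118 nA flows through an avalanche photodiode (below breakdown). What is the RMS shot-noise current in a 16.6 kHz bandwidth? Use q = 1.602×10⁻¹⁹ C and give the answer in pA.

I_n = √(2qI·B)
2qI·B = 2 × 1.602×10⁻¹⁹ × 1.18×10⁻⁷ × 1.66×10⁴ = 6.28×10⁻²² A²
I_n = √(6.28×10⁻²²) = 2.51×10⁻¹¹ A = 25.1 pA

25.1 pA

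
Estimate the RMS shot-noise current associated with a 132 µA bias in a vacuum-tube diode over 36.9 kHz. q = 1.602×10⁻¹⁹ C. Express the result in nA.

I_n = √(2qI·B)
2qI·B = 2 × 1.602×10⁻¹⁹ × 1.32×10⁻⁴ × 3.69×10⁴ = 1.56×10⁻¹⁸ A²
I_n = √(1.56×10⁻¹⁸) = 1.25×10⁻⁹ A = 1.25 nA

1.25 nA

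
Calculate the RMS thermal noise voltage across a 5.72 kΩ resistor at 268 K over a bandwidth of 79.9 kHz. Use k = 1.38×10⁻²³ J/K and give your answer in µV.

V_n = √(4kTRB)
4kTRB = 4 × 1.38×10⁻²³ × 268 × 5.72×10³ × 7.99×10⁴ = 6.76×10⁻¹² V²
V_n = √(6.76×10⁻¹²) = 2.60×10⁻⁶ V = 2.60 µV

2.60 µV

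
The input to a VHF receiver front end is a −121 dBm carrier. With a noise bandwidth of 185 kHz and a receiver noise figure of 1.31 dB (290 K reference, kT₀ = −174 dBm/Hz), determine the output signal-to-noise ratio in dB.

−1.0 dB

Noise floor: N = −174 + 10 log₁₀(B) + NF
10 log₁₀(1.85×10⁵) = 52.67 dB
N = −174 + 52.67 + 1.31 = −120.02 dBm
SNR = P_sig − N = −121 − (−120.02) = −0.98 dB → −1.0 dB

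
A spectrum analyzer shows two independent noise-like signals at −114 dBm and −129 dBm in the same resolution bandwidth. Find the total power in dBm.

Convert to linear, add, convert back:
P₁ = 3.98×10⁻¹⁵ W, P₂ = 1.26×10⁻¹⁶ W
P_tot = 4.11×10⁻¹⁵ W → 10 log₁₀(P_tot / 10⁻³) = −113.9 dBm

−113.9 dBm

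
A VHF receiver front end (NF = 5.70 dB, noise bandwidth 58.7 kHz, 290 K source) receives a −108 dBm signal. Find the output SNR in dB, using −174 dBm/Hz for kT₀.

12.6 dB

Noise floor: N = −174 + 10 log₁₀(B) + NF
10 log₁₀(5.87×10⁴) = 47.69 dB
N = −174 + 47.69 + 5.70 = −120.61 dBm
SNR = P_sig − N = −108 − (−120.61) = 12.61 dB → 12.6 dB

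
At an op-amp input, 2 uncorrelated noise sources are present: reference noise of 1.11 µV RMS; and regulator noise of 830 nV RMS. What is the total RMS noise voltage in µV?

Uncorrelated sources add in power (mean-square): V_tot = √(ΣV_i²)
V_tot = √[(1.11×10⁻⁶)² + (8.30×10⁻⁷)²] = 1.39×10⁻⁶ V = 1.39 µV

1.39 µV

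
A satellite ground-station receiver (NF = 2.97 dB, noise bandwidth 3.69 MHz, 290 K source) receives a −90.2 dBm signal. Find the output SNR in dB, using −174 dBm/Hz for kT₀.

Noise floor: N = −174 + 10 log₁₀(B) + NF
10 log₁₀(3.69×10⁶) = 65.67 dB
N = −174 + 65.67 + 2.97 = −105.36 dBm
SNR = P_sig − N = −90.2 − (−105.36) = 15.16 dB → 15.2 dB

15.2 dB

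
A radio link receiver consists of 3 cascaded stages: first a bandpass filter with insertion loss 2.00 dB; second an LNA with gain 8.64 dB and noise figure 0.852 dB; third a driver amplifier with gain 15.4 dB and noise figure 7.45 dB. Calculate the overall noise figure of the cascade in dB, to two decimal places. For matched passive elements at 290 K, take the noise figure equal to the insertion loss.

Convert to linear (a loss of L dB is a gain of −L dB): F_i = 10^(NF_i/10), G_i = 10^(G_i,dB/10)
  Stage 1: F_1 = 10^(2.00/10) = 1.585, G_1 = 10^(−2.00/10) = 0.6310
  Stage 2: F_2 = 10^(0.852/10) = 1.217, G_2 = 10^(8.64/10) = 7.311
  Stage 3: F_3 = 10^(7.45/10) = 5.559, G_3 = 10^(15.4/10) = 34.67
Friis cascade:
  F = 1.585 + (1.217 − 1)/0.6310 + (5.559 − 1)/4.613 = 2.917
NF = 10 log₁₀(2.917) = 4.65 dB

4.65 dB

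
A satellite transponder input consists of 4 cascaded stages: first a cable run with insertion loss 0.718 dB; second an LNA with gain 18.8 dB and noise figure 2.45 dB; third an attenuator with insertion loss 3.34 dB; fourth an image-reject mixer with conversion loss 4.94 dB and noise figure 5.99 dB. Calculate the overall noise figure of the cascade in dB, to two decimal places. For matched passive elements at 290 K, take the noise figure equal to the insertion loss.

Convert to linear (a loss of L dB is a gain of −L dB): F_i = 10^(NF_i/10), G_i = 10^(G_i,dB/10)
  Stage 1: F_1 = 10^(0.718/10) = 1.180, G_1 = 10^(−0.718/10) = 0.8476
  Stage 2: F_2 = 10^(2.45/10) = 1.758, G_2 = 10^(18.8/10) = 75.86
  Stage 3: F_3 = 10^(3.34/10) = 2.158, G_3 = 10^(−3.34/10) = 0.4634
  Stage 4: F_4 = 10^(5.99/10) = 3.972, G_4 = 10^(−4.94/10) = 0.3206
Friis cascade:
  F = 1.180 + (1.758 − 1)/0.8476 + (2.158 − 1)/64.30 + (3.972 − 1)/29.80 = 2.192
NF = 10 log₁₀(2.192) = 3.41 dB

3.41 dB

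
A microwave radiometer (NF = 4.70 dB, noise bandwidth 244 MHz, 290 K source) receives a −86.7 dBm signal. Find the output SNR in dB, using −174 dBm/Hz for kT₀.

Noise floor: N = −174 + 10 log₁₀(B) + NF
10 log₁₀(2.44×10⁸) = 83.87 dB
N = −174 + 83.87 + 4.70 = −85.43 dBm
SNR = P_sig − N = −86.7 − (−85.43) = −1.27 dB → −1.3 dB

−1.3 dB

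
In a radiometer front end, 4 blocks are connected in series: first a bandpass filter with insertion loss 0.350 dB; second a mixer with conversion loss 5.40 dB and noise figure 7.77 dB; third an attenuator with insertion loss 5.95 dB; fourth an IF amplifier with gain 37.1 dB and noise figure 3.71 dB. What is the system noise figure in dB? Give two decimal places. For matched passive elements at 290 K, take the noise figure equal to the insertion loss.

15.74 dB

Convert to linear (a loss of L dB is a gain of −L dB): F_i = 10^(NF_i/10), G_i = 10^(G_i,dB/10)
  Stage 1: F_1 = 10^(0.350/10) = 1.084, G_1 = 10^(−0.350/10) = 0.9226
  Stage 2: F_2 = 10^(7.77/10) = 5.984, G_2 = 10^(−5.40/10) = 0.2884
  Stage 3: F_3 = 10^(5.95/10) = 3.936, G_3 = 10^(−5.95/10) = 0.2541
  Stage 4: F_4 = 10^(3.71/10) = 2.350, G_4 = 10^(37.1/10) = 5129
Friis cascade:
  F = 1.084 + (5.984 − 1)/0.9226 + (3.936 − 1)/0.2661 + (2.350 − 1)/0.06761 = 37.48
NF = 10 log₁₀(37.48) = 15.74 dB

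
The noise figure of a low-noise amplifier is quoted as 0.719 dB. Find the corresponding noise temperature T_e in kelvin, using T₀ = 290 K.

F = 10^(0.719/10) = 1.18005
T_e = (F − 1)·T₀ = (1.18005 − 1) × 290 = 52.2 K

52.2 K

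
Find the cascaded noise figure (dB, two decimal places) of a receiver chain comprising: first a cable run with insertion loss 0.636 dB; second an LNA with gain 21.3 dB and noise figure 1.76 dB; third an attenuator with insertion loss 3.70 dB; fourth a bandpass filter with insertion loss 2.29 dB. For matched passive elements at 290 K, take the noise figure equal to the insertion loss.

2.46 dB

Convert to linear (a loss of L dB is a gain of −L dB): F_i = 10^(NF_i/10), G_i = 10^(G_i,dB/10)
  Stage 1: F_1 = 10^(0.636/10) = 1.158, G_1 = 10^(−0.636/10) = 0.8638
  Stage 2: F_2 = 10^(1.76/10) = 1.500, G_2 = 10^(21.3/10) = 134.9
  Stage 3: F_3 = 10^(3.70/10) = 2.344, G_3 = 10^(−3.70/10) = 0.4266
  Stage 4: F_4 = 10^(2.29/10) = 1.694, G_4 = 10^(−2.29/10) = 0.5902
Friis cascade:
  F = 1.158 + (1.500 − 1)/0.8638 + (2.344 − 1)/116.5 + (1.694 − 1)/49.70 = 1.762
NF = 10 log₁₀(1.762) = 2.46 dB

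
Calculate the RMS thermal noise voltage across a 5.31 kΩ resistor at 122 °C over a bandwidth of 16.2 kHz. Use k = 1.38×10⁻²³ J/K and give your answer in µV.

T = 122 °C + 273.15 = 395.15 K
V_n = √(4kTRB)
4kTRB = 4 × 1.38×10⁻²³ × 395.15 × 5.31×10³ × 1.62×10⁴ = 1.88×10⁻¹² V²
V_n = √(1.88×10⁻¹²) = 1.37×10⁻⁶ V = 1.37 µV

1.37 µV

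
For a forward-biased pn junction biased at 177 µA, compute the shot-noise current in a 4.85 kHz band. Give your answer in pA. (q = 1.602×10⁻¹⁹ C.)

524 pA

I_n = √(2qI·B)
2qI·B = 2 × 1.602×10⁻¹⁹ × 1.77×10⁻⁴ × 4.85×10³ = 2.75×10⁻¹⁹ A²
I_n = √(2.75×10⁻¹⁹) = 5.24×10⁻¹⁰ A = 524 pA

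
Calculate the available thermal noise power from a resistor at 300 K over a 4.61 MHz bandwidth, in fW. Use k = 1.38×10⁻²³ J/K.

P_n = kTB = 1.38×10⁻²³ × 300 × 4.61×10⁶ = 1.91×10⁻¹⁴ W = 19.1 fW

19.1 fW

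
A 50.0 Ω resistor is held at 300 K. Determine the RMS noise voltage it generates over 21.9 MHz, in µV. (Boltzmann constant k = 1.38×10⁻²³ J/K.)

V_n = √(4kTRB)
4kTRB = 4 × 1.38×10⁻²³ × 300 × 5.00×10¹ × 2.19×10⁷ = 1.81×10⁻¹¹ V²
V_n = √(1.81×10⁻¹¹) = 4.26×10⁻⁶ V = 4.26 µV

4.26 µV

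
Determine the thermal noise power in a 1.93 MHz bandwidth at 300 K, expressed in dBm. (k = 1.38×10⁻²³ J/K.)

−111.0 dBm

P_n = kTB = 1.38×10⁻²³ × 300 × 1.93×10⁶ = 7.99×10⁻¹⁵ W
In dBm: 10 log₁₀(7.99×10⁻¹⁵ / 10⁻³) = −111.0 dBm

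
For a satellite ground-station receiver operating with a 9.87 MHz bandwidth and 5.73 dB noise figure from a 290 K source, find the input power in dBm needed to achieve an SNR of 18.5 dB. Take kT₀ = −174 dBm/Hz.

Sensitivity = −174 + 10 log₁₀(B) + NF + SNR_min
= −174 + 69.94 + 5.73 + 18.5
= −79.83 dBm → −79.8 dBm

−79.8 dBm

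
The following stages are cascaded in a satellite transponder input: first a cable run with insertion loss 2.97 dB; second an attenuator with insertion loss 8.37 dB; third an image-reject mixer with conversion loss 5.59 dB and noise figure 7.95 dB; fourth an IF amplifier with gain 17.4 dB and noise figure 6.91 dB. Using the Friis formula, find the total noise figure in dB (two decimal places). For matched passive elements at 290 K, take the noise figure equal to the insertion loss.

24.44 dB

Convert to linear (a loss of L dB is a gain of −L dB): F_i = 10^(NF_i/10), G_i = 10^(G_i,dB/10)
  Stage 1: F_1 = 10^(2.97/10) = 1.982, G_1 = 10^(−2.97/10) = 0.5047
  Stage 2: F_2 = 10^(8.37/10) = 6.871, G_2 = 10^(−8.37/10) = 0.1455
  Stage 3: F_3 = 10^(7.95/10) = 6.237, G_3 = 10^(−5.59/10) = 0.2761
  Stage 4: F_4 = 10^(6.91/10) = 4.909, G_4 = 10^(17.4/10) = 54.95
Friis cascade:
  F = 1.982 + (6.871 − 1)/0.5047 + (6.237 − 1)/0.07345 + (4.909 − 1)/0.02028 = 277.7
NF = 10 log₁₀(277.7) = 24.44 dB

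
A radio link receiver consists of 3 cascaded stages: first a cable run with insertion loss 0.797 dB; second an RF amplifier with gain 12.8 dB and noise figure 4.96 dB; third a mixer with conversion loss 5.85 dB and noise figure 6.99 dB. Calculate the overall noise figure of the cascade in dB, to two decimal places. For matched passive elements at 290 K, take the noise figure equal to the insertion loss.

Convert to linear (a loss of L dB is a gain of −L dB): F_i = 10^(NF_i/10), G_i = 10^(G_i,dB/10)
  Stage 1: F_1 = 10^(0.797/10) = 1.201, G_1 = 10^(−0.797/10) = 0.8323
  Stage 2: F_2 = 10^(4.96/10) = 3.133, G_2 = 10^(12.8/10) = 19.05
  Stage 3: F_3 = 10^(6.99/10) = 5.000, G_3 = 10^(−5.85/10) = 0.2600
Friis cascade:
  F = 1.201 + (3.133 − 1)/0.8323 + (5.000 − 1)/15.86 = 4.017
NF = 10 log₁₀(4.017) = 6.04 dB

6.04 dB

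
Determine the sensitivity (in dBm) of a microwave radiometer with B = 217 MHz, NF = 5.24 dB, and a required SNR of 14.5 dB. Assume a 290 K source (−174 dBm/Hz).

−70.9 dBm

Sensitivity = −174 + 10 log₁₀(B) + NF + SNR_min
= −174 + 83.36 + 5.24 + 14.5
= −70.90 dBm → −70.9 dBm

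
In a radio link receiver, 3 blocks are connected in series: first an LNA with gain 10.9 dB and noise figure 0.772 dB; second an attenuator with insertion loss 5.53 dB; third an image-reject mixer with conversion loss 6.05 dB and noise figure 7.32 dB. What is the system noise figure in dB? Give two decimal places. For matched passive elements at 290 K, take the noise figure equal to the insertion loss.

Convert to linear (a loss of L dB is a gain of −L dB): F_i = 10^(NF_i/10), G_i = 10^(G_i,dB/10)
  Stage 1: F_1 = 10^(0.772/10) = 1.195, G_1 = 10^(10.9/10) = 12.30
  Stage 2: F_2 = 10^(5.53/10) = 3.573, G_2 = 10^(−5.53/10) = 0.2799
  Stage 3: F_3 = 10^(7.32/10) = 5.395, G_3 = 10^(−6.05/10) = 0.2483
Friis cascade:
  F = 1.195 + (3.573 − 1)/12.30 + (5.395 − 1)/3.443 = 2.680
NF = 10 log₁₀(2.680) = 4.28 dB

4.28 dB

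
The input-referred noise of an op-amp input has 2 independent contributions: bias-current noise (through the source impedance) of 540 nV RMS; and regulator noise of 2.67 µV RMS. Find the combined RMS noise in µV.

2.72 µV

Uncorrelated sources add in power (mean-square): V_tot = √(ΣV_i²)
V_tot = √[(5.40×10⁻⁷)² + (2.67×10⁻⁶)²] = 2.72×10⁻⁶ V = 2.72 µV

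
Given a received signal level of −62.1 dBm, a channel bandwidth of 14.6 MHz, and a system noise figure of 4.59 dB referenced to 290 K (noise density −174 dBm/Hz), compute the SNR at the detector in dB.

Noise floor: N = −174 + 10 log₁₀(B) + NF
10 log₁₀(1.46×10⁷) = 71.64 dB
N = −174 + 71.64 + 4.59 = −97.77 dBm
SNR = P_sig − N = −62.1 − (−97.77) = 35.67 dB → 35.7 dB

35.7 dB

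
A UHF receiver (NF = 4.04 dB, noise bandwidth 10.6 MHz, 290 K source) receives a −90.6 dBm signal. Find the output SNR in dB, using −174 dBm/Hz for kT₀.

Noise floor: N = −174 + 10 log₁₀(B) + NF
10 log₁₀(1.06×10⁷) = 70.25 dB
N = −174 + 70.25 + 4.04 = −99.71 dBm
SNR = P_sig − N = −90.6 − (−99.71) = 9.11 dB → 9.1 dB

9.1 dB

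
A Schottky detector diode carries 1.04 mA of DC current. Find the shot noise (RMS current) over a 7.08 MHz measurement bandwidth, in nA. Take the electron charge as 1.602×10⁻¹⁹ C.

I_n = √(2qI·B)
2qI·B = 2 × 1.602×10⁻¹⁹ × 1.04×10⁻³ × 7.08×10⁶ = 2.36×10⁻¹⁵ A²
I_n = √(2.36×10⁻¹⁵) = 4.86×10⁻⁸ A = 48.6 nA

48.6 nA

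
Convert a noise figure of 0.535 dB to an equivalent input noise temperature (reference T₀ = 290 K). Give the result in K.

38.0 K

F = 10^(0.535/10) = 1.1311
T_e = (F − 1)·T₀ = (1.1311 − 1) × 290 = 38.0 K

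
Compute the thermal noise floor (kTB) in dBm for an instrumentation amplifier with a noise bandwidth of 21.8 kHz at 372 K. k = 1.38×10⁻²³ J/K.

P_n = kTB = 1.38×10⁻²³ × 372 × 2.18×10⁴ = 1.12×10⁻¹⁶ W
In dBm: 10 log₁₀(1.12×10⁻¹⁶ / 10⁻³) = −129.5 dBm

−129.5 dBm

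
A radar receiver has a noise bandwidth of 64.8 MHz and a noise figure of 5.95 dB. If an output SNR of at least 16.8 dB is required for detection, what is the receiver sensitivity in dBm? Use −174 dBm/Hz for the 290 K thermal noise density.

Sensitivity = −174 + 10 log₁₀(B) + NF + SNR_min
= −174 + 78.12 + 5.95 + 16.8
= −73.13 dBm → −73.1 dBm

−73.1 dBm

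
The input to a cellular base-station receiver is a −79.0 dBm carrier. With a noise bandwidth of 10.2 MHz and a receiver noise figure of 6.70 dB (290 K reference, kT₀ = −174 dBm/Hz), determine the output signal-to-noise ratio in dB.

18.2 dB

Noise floor: N = −174 + 10 log₁₀(B) + NF
10 log₁₀(1.02×10⁷) = 70.09 dB
N = −174 + 70.09 + 6.70 = −97.21 dBm
SNR = P_sig − N = −79.0 − (−97.21) = 18.21 dB → 18.2 dB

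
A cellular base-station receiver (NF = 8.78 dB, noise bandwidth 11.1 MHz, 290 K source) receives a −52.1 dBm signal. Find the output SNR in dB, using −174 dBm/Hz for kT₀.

Noise floor: N = −174 + 10 log₁₀(B) + NF
10 log₁₀(1.11×10⁷) = 70.45 dB
N = −174 + 70.45 + 8.78 = −94.77 dBm
SNR = P_sig − N = −52.1 − (−94.77) = 42.67 dB → 42.7 dB

42.7 dB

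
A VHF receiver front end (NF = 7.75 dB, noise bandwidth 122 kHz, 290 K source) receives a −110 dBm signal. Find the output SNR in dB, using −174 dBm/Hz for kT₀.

5.4 dB

Noise floor: N = −174 + 10 log₁₀(B) + NF
10 log₁₀(1.22×10⁵) = 50.86 dB
N = −174 + 50.86 + 7.75 = −115.39 dBm
SNR = P_sig − N = −110 − (−115.39) = 5.39 dB → 5.4 dB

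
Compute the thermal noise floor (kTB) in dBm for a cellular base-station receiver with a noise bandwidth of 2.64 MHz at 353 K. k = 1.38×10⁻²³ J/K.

P_n = kTB = 1.38×10⁻²³ × 353 × 2.64×10⁶ = 1.29×10⁻¹⁴ W
In dBm: 10 log₁₀(1.29×10⁻¹⁴ / 10⁻³) = −108.9 dBm

−108.9 dBm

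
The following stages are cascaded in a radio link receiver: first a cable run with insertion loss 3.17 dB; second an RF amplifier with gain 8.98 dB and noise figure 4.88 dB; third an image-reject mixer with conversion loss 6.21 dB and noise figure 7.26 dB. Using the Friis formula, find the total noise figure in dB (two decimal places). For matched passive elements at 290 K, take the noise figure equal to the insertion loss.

8.76 dB

Convert to linear (a loss of L dB is a gain of −L dB): F_i = 10^(NF_i/10), G_i = 10^(G_i,dB/10)
  Stage 1: F_1 = 10^(3.17/10) = 2.075, G_1 = 10^(−3.17/10) = 0.4819
  Stage 2: F_2 = 10^(4.88/10) = 3.076, G_2 = 10^(8.98/10) = 7.907
  Stage 3: F_3 = 10^(7.26/10) = 5.321, G_3 = 10^(−6.21/10) = 0.2393
Friis cascade:
  F = 2.075 + (3.076 − 1)/0.4819 + (5.321 − 1)/3.811 = 7.517
NF = 10 log₁₀(7.517) = 8.76 dB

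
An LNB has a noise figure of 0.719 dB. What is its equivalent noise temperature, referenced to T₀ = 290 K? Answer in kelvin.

52.2 K

F = 10^(0.719/10) = 1.18005
T_e = (F − 1)·T₀ = (1.18005 − 1) × 290 = 52.2 K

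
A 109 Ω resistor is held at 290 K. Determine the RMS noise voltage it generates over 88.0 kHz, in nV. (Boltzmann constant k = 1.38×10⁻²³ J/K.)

392 nV

V_n = √(4kTRB)
4kTRB = 4 × 1.38×10⁻²³ × 290 × 1.09×10² × 8.80×10⁴ = 1.54×10⁻¹³ V²
V_n = √(1.54×10⁻¹³) = 3.92×10⁻⁷ V = 392 nV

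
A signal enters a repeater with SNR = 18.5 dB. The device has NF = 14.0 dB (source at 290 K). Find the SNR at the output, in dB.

4.5 dB

By definition F = SNR_in/SNR_out, so in dB: SNR_out = SNR_in − NF
SNR_out = 18.5 − 14.0 = 4.5 dB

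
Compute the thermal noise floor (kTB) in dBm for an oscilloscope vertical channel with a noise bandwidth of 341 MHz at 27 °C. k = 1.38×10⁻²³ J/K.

T = 27 °C + 273.15 = 300.15 K
P_n = kTB = 1.38×10⁻²³ × 300.15 × 3.41×10⁸ = 1.41×10⁻¹² W
In dBm: 10 log₁₀(1.41×10⁻¹² / 10⁻³) = −88.5 dBm

−88.5 dBm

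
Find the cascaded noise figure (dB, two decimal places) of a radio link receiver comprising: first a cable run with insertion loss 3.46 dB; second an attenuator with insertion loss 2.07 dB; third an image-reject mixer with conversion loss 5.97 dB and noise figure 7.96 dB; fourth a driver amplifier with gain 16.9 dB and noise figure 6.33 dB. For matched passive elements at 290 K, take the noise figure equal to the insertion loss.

18.38 dB

Convert to linear (a loss of L dB is a gain of −L dB): F_i = 10^(NF_i/10), G_i = 10^(G_i,dB/10)
  Stage 1: F_1 = 10^(3.46/10) = 2.218, G_1 = 10^(−3.46/10) = 0.4508
  Stage 2: F_2 = 10^(2.07/10) = 1.611, G_2 = 10^(−2.07/10) = 0.6209
  Stage 3: F_3 = 10^(7.96/10) = 6.252, G_3 = 10^(−5.97/10) = 0.2529
  Stage 4: F_4 = 10^(6.33/10) = 4.295, G_4 = 10^(16.9/10) = 48.98
Friis cascade:
  F = 2.218 + (1.611 − 1)/0.4508 + (6.252 − 1)/0.2799 + (4.295 − 1)/0.07079 = 68.88
NF = 10 log₁₀(68.88) = 18.38 dB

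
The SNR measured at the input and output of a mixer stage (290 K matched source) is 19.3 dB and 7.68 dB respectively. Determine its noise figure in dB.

NF (dB) = SNR_in(dB) − SNR_out(dB) when the source is at T₀
NF = 19.3 − 7.68 = 11.62 dB

11.62 dB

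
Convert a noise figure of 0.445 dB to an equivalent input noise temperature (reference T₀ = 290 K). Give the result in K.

31.3 K

F = 10^(0.445/10) = 1.1079
T_e = (F − 1)·T₀ = (1.1079 − 1) × 290 = 31.3 K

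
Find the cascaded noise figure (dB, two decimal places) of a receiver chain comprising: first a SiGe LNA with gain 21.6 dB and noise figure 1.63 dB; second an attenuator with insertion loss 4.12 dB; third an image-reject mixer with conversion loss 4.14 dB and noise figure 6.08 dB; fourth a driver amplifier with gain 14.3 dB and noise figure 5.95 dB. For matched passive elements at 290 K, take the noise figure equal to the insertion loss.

2.19 dB

Convert to linear (a loss of L dB is a gain of −L dB): F_i = 10^(NF_i/10), G_i = 10^(G_i,dB/10)
  Stage 1: F_1 = 10^(1.63/10) = 1.455, G_1 = 10^(21.6/10) = 144.5
  Stage 2: F_2 = 10^(4.12/10) = 2.582, G_2 = 10^(−4.12/10) = 0.3873
  Stage 3: F_3 = 10^(6.08/10) = 4.055, G_3 = 10^(−4.14/10) = 0.3855
  Stage 4: F_4 = 10^(5.95/10) = 3.936, G_4 = 10^(14.3/10) = 26.92
Friis cascade:
  F = 1.455 + (2.582 − 1)/144.5 + (4.055 − 1)/55.98 + (3.936 − 1)/21.58 = 1.657
NF = 10 log₁₀(1.657) = 2.19 dB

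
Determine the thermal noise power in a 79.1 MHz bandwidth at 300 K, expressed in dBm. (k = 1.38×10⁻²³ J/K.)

−94.8 dBm

P_n = kTB = 1.38×10⁻²³ × 300 × 7.91×10⁷ = 3.27×10⁻¹³ W
In dBm: 10 log₁₀(3.27×10⁻¹³ / 10⁻³) = −94.8 dBm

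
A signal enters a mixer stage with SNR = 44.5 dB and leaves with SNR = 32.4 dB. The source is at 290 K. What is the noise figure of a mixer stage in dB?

NF (dB) = SNR_in(dB) − SNR_out(dB) when the source is at T₀
NF = 44.5 − 32.4 = 12.1 dB

12.1 dB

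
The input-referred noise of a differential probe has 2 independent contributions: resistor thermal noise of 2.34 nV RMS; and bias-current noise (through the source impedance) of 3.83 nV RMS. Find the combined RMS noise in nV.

Uncorrelated sources add in power (mean-square): V_tot = √(ΣV_i²)
V_tot = √[(2.34×10⁻⁹)² + (3.83×10⁻⁹)²] = 4.49×10⁻⁹ V = 4.49 nV

4.49 nV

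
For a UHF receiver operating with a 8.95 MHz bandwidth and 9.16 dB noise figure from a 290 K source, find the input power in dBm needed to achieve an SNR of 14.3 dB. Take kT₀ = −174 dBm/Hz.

−81.0 dBm

Sensitivity = −174 + 10 log₁₀(B) + NF + SNR_min
= −174 + 69.52 + 9.16 + 14.3
= −81.02 dBm → −81.0 dBm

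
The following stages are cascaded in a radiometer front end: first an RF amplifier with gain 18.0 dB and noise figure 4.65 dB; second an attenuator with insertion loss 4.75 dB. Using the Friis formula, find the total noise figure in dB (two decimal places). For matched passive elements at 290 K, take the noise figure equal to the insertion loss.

Convert to linear (a loss of L dB is a gain of −L dB): F_i = 10^(NF_i/10), G_i = 10^(G_i,dB/10)
  Stage 1: F_1 = 10^(4.65/10) = 2.917, G_1 = 10^(18.0/10) = 63.10
  Stage 2: F_2 = 10^(4.75/10) = 2.985, G_2 = 10^(−4.75/10) = 0.3350
Friis cascade:
  F = 2.917 + (2.985 − 1)/63.10 = 2.949
NF = 10 log₁₀(2.949) = 4.70 dB

4.70 dB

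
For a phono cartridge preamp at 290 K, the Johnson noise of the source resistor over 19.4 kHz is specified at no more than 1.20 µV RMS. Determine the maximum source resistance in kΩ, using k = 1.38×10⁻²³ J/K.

4.64 kΩ

Johnson–Nyquist: V_n = √(4kTRB) ⇒ R = V_n² / (4kTB)
4kTB = 4 × 1.38×10⁻²³ × 290 × 1.94×10⁴ = 3.11×10⁻¹⁶
R = (1.20×10⁻⁶)² / 3.11×10⁻¹⁶ = 4.64×10³ Ω = 4.64 kΩ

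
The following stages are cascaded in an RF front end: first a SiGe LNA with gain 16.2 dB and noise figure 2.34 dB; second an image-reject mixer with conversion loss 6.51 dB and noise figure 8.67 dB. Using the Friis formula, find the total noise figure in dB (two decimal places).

Convert to linear (a loss of L dB is a gain of −L dB): F_i = 10^(NF_i/10), G_i = 10^(G_i,dB/10)
  Stage 1: F_1 = 10^(2.34/10) = 1.714, G_1 = 10^(16.2/10) = 41.69
  Stage 2: F_2 = 10^(8.67/10) = 7.362, G_2 = 10^(−6.51/10) = 0.2234
Friis cascade:
  F = 1.714 + (7.362 − 1)/41.69 = 1.867
NF = 10 log₁₀(1.867) = 2.71 dB

2.71 dB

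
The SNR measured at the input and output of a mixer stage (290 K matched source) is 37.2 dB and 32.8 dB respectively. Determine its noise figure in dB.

NF (dB) = SNR_in(dB) − SNR_out(dB) when the source is at T₀
NF = 37.2 − 32.8 = 4.4 dB

4.4 dB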